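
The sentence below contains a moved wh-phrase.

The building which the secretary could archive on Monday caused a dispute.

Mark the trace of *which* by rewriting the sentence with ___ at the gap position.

The filler 'which' is interpreted as the direct object of 'archive'. The gap is right after 'archive'.

The building which the secretary could archive ___ on Monday caused a dispute.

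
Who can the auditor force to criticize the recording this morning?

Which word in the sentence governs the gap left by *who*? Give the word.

Underlying clause: The auditor can force who to criticize the recording this morning.
'who' is the direct object of 'force'. Wh-movement fronts it, leaving a gap right after 'force':
Who can the auditor force ___ to criticize the recording this morning?

force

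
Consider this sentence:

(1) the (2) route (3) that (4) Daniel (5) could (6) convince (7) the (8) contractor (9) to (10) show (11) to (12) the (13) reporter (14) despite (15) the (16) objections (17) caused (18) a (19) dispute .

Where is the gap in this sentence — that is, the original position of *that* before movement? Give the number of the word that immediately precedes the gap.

10

'that' is the direct object of 'show'. Wh-movement fronts it, leaving a gap right after 'show':
The route that Daniel could convince the contractor to show ___ to the reporter despite the objections caused a dispute.
'show' is word 10.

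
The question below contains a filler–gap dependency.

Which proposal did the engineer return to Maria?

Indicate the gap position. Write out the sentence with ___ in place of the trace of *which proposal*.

In situ: The engineer did return which proposal to Maria.
The filler 'which proposal' is interpreted as the direct object of 'return'. The gap is right after 'return'.

Which proposal did the engineer return ___ to Maria?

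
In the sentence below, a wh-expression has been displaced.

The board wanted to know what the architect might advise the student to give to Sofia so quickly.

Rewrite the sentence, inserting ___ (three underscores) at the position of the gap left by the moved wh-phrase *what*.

Pre-movement form: The architect might advise the student to give what to Sofia so quickly.
The filler 'what' is interpreted as the direct object of 'give'. The gap is right after 'give'.

The board wanted to know what the architect might advise the student to give ___ to Sofia so quickly.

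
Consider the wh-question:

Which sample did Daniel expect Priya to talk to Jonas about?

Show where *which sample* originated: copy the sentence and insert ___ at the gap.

In situ: Daniel did expect Priya to talk to Jonas about which sample.
'which sample' is the object of the preposition 'about'. The gap is right after 'about'.

Which sample did Daniel expect Priya to talk to Jonas about ___?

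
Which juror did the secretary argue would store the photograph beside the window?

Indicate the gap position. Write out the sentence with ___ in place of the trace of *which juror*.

Before movement: The secretary did argue which juror would store the photograph beside the window.
'which juror' is the subject of the clause embedded under 'argue'. The gap is right after 'argue'.

Which juror did the secretary argue ___ would store the photograph beside the window?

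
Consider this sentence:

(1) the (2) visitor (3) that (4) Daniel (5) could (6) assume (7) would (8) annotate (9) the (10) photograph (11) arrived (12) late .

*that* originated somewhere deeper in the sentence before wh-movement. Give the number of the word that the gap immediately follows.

6

'that' is the subject of the clause embedded under 'assume'. Fronting leaves a gap immediately after 'assume':
The visitor that Daniel could assume ___ would annotate the photograph arrived late.
'assume' is word 6.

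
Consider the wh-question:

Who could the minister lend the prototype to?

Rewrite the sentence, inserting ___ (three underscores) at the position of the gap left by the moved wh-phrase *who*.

Before movement: The minister could lend the prototype to who.
'who' is the object of the preposition 'to' (recipient of 'lend'). The gap is right after 'to'.

Who could the minister lend the prototype to ___?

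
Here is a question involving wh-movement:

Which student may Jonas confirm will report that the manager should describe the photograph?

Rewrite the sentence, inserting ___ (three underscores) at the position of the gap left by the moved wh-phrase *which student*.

In situ: Jonas may confirm which student will report that the manager should describe the photograph.
The filler 'which student' is interpreted as the subject of the clause embedded under 'confirm'. The gap is right after 'confirm'.

Which student may Jonas confirm ___ will report that the manager should describe the photograph?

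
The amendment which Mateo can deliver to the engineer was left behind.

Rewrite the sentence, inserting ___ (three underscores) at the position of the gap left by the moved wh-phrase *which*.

'which' is the direct object of 'deliver'. The gap is right after 'deliver'.

The amendment which Mateo can deliver ___ to the engineer was left behind.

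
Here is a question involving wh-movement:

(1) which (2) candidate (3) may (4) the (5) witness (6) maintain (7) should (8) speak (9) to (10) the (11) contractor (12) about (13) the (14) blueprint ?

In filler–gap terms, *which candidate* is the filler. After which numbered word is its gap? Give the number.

6

Underlying clause: The witness may maintain which candidate should speak to the contractor about the blueprint.
The filler 'which candidate' is interpreted as the subject of the clause embedded under 'maintain'. Fronting leaves a gap immediately after 'maintain':
Which candidate may the witness maintain ___ should speak to the contractor about the blueprint?
'maintain' is word 6.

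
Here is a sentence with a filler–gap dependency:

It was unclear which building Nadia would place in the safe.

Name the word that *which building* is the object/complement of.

Before movement: Nadia would place which building in the safe.
The filler 'which building' is interpreted as the direct object of 'place'. Fronting leaves a gap immediately after 'place':
It was unclear which building Nadia would place ___ in the safe.

place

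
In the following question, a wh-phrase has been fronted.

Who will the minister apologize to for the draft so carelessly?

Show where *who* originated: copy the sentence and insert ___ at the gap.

Before movement: The minister will apologize to who for the draft so carelessly.
'who' functions as the object of the preposition 'to'. The gap is right after 'to'.

Who will the minister apologize to ___ for the draft so carelessly?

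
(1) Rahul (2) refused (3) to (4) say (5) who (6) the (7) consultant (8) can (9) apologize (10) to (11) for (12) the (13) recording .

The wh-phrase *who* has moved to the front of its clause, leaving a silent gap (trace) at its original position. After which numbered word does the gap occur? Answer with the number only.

Before movement: The consultant can apologize to who for the recording.
'who' is the object of the preposition 'to'. It moves to the left edge, and the trace sits right after 'to':
Rahul refused to say who the consultant can apologize to ___ for the recording.
'to' is word 10.

10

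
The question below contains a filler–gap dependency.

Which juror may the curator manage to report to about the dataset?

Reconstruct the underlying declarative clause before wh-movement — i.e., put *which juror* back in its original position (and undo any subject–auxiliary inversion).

'which juror' is the object of the preposition 'to'. It moves to the left edge, and the trace sits right after 'to':
Which juror may the curator manage to report to ___ about the dataset?

The curator may manage to report to which juror about the dataset.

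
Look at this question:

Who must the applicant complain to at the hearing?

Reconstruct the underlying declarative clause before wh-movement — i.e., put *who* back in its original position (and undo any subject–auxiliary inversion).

The filler 'who' is interpreted as the object of the preposition 'to'. It moves to the left edge, and the trace sits right after 'to':
Who must the applicant complain to ___ at the hearing?

The applicant must complain to who at the hearing.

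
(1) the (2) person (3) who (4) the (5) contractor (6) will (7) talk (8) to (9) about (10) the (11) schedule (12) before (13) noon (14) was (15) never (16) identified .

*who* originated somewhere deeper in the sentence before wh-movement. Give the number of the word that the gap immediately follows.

The filler 'who' is interpreted as the object of the preposition 'to'. Fronting leaves a gap immediately after 'to':
The person who the contractor will talk to ___ about the schedule before noon was never identified.
'to' is word 8.

8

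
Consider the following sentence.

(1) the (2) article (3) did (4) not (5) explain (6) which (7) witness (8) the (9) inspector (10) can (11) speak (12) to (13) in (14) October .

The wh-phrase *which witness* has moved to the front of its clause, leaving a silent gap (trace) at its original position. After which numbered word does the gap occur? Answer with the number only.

12

Before movement: The inspector can speak to which witness in October.
'which witness' is the object of the preposition 'to'. It moves to the left edge, and the trace sits right after 'to':
The article did not explain which witness the inspector can speak to ___ in October.
'to' is word 12.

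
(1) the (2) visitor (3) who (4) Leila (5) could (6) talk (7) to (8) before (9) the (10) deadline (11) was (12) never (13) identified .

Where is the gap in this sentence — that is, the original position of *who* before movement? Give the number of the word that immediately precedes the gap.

7

'who' is the object of the preposition 'to'. Wh-movement fronts it, leaving a gap right after 'to':
The visitor who Leila could talk to ___ before the deadline was never identified.
'to' is word 7.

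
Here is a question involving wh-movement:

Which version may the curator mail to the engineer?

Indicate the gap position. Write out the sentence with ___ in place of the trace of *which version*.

Which version may the curator mail ___ to the engineer?

In situ: The curator may mail which version to the engineer.
'which version' is the direct object of 'mail'. The gap is right after 'mail'.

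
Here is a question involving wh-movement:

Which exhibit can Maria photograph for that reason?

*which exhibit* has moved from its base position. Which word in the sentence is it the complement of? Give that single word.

photograph

Before movement: Maria can photograph which exhibit for that reason.
The filler 'which exhibit' is interpreted as the direct object of 'photograph'. Fronting leaves a gap immediately after 'photograph':
Which exhibit can Maria photograph ___ for that reason?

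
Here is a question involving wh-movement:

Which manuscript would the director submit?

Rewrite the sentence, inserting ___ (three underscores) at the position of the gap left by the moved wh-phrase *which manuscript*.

Before movement: The director would submit which manuscript.
The filler 'which manuscript' is interpreted as the direct object of 'submit'. The gap is right after 'submit'.

Which manuscript would the director submit ___?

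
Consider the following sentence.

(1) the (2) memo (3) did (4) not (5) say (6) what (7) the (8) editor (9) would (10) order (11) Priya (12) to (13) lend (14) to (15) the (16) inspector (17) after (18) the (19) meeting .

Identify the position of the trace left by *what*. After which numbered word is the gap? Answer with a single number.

13

In situ: The editor would order Priya to lend what to the inspector after the meeting.
'what' is the direct object of 'lend'. Wh-movement fronts it, leaving a gap right after 'lend':
The memo did not say what the editor would order Priya to lend ___ to the inspector after the meeting.
'lend' is word 13.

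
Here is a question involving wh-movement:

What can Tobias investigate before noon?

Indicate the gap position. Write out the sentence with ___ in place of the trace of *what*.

Pre-movement form: Tobias can investigate what before noon.
'what' functions as the direct object of 'investigate'. The gap is right after 'investigate'.

What can Tobias investigate ___ before noon?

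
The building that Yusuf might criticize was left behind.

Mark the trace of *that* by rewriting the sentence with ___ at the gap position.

The building that Yusuf might criticize ___ was left behind.

The filler 'that' is interpreted as the direct object of 'criticize'. The gap is right after 'criticize'.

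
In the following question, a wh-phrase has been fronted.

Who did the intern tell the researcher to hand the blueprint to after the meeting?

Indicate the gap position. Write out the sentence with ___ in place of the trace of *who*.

Who did the intern tell the researcher to hand the blueprint to ___ after the meeting?

Underlying clause: The intern did tell the researcher to hand the blueprint to who after the meeting.
'who' is the object of the preposition 'to' (recipient of 'hand'). The gap is right after 'to'.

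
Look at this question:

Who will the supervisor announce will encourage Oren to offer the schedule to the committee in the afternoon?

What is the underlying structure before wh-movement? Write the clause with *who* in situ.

The supervisor will announce who will encourage Oren to offer the schedule to the committee in the afternoon.

'who' functions as the subject of the clause embedded under 'announce'. Fronting leaves a gap immediately after 'announce':
Who will the supervisor announce ___ will encourage Oren to offer the schedule to the committee in the afternoon?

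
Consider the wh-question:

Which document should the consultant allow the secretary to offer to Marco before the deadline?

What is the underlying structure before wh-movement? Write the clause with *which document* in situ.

'which document' is the direct object of 'offer'. Wh-movement fronts it, leaving a gap right after 'offer':
Which document should the consultant allow the secretary to offer ___ to Marco before the deadline?

The consultant should allow the secretary to offer which document to Marco before the deadline.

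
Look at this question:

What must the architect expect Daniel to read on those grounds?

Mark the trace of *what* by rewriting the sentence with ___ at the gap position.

Underlying clause: The architect must expect Daniel to read what on those grounds.
'what' functions as the direct object of 'read'. The gap is right after 'read'.

What must the architect expect Daniel to read ___ on those grounds?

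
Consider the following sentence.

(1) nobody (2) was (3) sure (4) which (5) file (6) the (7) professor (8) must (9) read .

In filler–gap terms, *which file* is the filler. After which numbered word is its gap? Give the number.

9

Underlying clause: The professor must read which file.
'which file' is the direct object of 'read'. It moves to the left edge, and the trace sits right after 'read':
Nobody was sure which file the professor must read ___.
'read' is word 9.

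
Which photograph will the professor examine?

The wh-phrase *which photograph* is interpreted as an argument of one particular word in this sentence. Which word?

examine

In situ: The professor will examine which photograph.
The filler 'which photograph' is interpreted as the direct object of 'examine'. It moves to the left edge, and the trace sits right after 'examine':
Which photograph will the professor examine ___?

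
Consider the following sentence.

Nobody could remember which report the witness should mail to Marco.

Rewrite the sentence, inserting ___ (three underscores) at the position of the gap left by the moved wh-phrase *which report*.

Nobody could remember which report the witness should mail ___ to Marco.

Pre-movement form: The witness should mail which report to Marco.
'which report' functions as the direct object of 'mail'. The gap is right after 'mail'.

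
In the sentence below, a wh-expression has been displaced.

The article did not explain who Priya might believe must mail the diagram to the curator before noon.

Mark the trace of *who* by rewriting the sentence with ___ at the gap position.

The article did not explain who Priya might believe ___ must mail the diagram to the curator before noon.

Underlying clause: Priya might believe who must mail the diagram to the curator before noon.
The filler 'who' is interpreted as the subject of the clause embedded under 'believe'. The gap is right after 'believe'.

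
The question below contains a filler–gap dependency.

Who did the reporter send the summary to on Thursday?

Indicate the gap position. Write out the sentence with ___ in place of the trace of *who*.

Who did the reporter send the summary to ___ on Thursday?

Underlying clause: The reporter did send the summary to who on Thursday.
The filler 'who' is interpreted as the object of the preposition 'to' (recipient of 'send'). The gap is right after 'to'.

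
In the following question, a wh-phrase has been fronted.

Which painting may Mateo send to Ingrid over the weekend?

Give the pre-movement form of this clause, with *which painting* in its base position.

Mateo may send which painting to Ingrid over the weekend.

'which painting' functions as the direct object of 'send'. Fronting leaves a gap immediately after 'send':
Which painting may Mateo send ___ to Ingrid over the weekend?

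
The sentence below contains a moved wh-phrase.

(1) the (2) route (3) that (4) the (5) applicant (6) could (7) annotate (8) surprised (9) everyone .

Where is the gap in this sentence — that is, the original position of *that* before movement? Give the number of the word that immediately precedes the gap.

7

'that' is the direct object of 'annotate'. It moves to the left edge, and the trace sits right after 'annotate':
The route that the applicant could annotate ___ surprised everyone.
'annotate' is word 7.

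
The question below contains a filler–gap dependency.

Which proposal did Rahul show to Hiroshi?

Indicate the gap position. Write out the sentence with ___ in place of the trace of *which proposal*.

Which proposal did Rahul show ___ to Hiroshi?

Pre-movement form: Rahul did show which proposal to Hiroshi.
The filler 'which proposal' is interpreted as the direct object of 'show'. The gap is right after 'show'.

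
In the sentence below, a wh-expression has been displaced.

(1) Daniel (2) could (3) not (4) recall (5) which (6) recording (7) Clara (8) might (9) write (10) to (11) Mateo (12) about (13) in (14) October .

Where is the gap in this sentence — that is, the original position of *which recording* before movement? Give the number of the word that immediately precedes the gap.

Underlying clause: Clara might write to Mateo about which recording in October.
'which recording' functions as the object of the preposition 'about'. Wh-movement fronts it, leaving a gap right after 'about':
Daniel could not recall which recording Clara might write to Mateo about ___ in October.
'about' is word 12.

12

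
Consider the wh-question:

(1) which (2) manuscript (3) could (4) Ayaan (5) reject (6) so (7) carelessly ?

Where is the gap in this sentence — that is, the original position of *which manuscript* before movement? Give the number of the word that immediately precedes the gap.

5

Before movement: Ayaan could reject which manuscript so carelessly.
'which manuscript' is the direct object of 'reject'. Wh-movement fronts it, leaving a gap right after 'reject':
Which manuscript could Ayaan reject ___ so carelessly?
'reject' is word 5.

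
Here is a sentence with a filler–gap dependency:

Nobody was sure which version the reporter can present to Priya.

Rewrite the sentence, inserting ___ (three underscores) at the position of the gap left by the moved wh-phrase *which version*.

Before movement: The reporter can present which version to Priya.
'which version' is the direct object of 'present'. The gap is right after 'present'.

Nobody was sure which version the reporter can present ___ to Priya.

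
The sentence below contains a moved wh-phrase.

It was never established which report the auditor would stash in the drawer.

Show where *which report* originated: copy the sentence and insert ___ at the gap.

Underlying clause: The auditor would stash which report in the drawer.
The filler 'which report' is interpreted as the direct object of 'stash'. The gap is right after 'stash'.

It was never established which report the auditor would stash ___ in the drawer.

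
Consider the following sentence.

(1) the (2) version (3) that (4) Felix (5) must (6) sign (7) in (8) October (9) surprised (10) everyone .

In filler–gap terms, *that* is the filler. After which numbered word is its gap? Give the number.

6

'that' is the direct object of 'sign'. It moves to the left edge, and the trace sits right after 'sign':
The version that Felix must sign ___ in October surprised everyone.
'sign' is word 6.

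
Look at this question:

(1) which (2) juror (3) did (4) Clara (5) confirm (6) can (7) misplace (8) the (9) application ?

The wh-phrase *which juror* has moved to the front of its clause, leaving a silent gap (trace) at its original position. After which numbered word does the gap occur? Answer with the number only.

5

Underlying clause: Clara did confirm which juror can misplace the application.
The filler 'which juror' is interpreted as the subject of the clause embedded under 'confirm'. Fronting leaves a gap immediately after 'confirm':
Which juror did Clara confirm ___ can misplace the application?
'confirm' is word 5.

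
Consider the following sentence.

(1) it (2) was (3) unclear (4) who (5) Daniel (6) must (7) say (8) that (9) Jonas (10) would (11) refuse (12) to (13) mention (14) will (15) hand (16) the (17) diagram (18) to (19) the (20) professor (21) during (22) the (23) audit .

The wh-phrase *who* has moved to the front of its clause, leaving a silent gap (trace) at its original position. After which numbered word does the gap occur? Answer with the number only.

Pre-movement form: Daniel must say that Jonas would refuse to mention who will hand the diagram to the professor during the audit.
'who' functions as the subject of the clause embedded under 'mention'. It moves to the left edge, and the trace sits right after 'mention':
It was unclear who Daniel must say that Jonas would refuse to mention ___ will hand the diagram to the professor during the audit.
'mention' is word 13.

13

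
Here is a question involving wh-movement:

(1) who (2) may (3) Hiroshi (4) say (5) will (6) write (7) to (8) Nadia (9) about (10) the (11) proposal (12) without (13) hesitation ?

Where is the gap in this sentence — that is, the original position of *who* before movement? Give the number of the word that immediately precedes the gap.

Underlying clause: Hiroshi may say who will write to Nadia about the proposal without hesitation.
'who' functions as the subject of the clause embedded under 'say'. Fronting leaves a gap immediately after 'say':
Who may Hiroshi say ___ will write to Nadia about the proposal without hesitation?
'say' is word 4.

4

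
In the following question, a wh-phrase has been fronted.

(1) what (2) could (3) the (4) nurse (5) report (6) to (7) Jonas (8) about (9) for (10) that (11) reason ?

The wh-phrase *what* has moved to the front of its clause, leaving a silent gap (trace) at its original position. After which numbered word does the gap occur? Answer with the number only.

Before movement: The nurse could report to Jonas about what for that reason.
The filler 'what' is interpreted as the object of the preposition 'about'. Fronting leaves a gap immediately after 'about':
What could the nurse report to Jonas about ___ for that reason?
'about' is word 8.

8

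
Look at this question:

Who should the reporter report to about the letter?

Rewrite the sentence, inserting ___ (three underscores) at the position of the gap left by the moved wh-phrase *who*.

Who should the reporter report to ___ about the letter?

Pre-movement form: The reporter should report to who about the letter.
'who' is the object of the preposition 'to'. The gap is right after 'to'.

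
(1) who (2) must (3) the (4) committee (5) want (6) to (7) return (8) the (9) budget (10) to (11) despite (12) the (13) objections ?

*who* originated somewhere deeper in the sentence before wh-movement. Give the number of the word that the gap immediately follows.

Underlying clause: The committee must want to return the budget to who despite the objections.
'who' functions as the object of the preposition 'to' (recipient of 'return'). Fronting leaves a gap immediately after 'to':
Who must the committee want to return the budget to ___ despite the objections?
'to' is word 10.

10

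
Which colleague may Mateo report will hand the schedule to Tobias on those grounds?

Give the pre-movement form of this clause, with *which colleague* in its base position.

Mateo may report which colleague will hand the schedule to Tobias on those grounds.

'which colleague' functions as the subject of the clause embedded under 'report'. It moves to the left edge, and the trace sits right after 'report':
Which colleague may Mateo report ___ will hand the schedule to Tobias on those grounds?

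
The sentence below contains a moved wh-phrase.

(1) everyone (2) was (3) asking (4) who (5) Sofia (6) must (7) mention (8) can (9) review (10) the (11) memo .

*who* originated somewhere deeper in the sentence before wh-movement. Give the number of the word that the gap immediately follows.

Pre-movement form: Sofia must mention who can review the memo.
'who' functions as the subject of the clause embedded under 'mention'. It moves to the left edge, and the trace sits right after 'mention':
Everyone was asking who Sofia must mention ___ can review the memo.
'mention' is word 7.

7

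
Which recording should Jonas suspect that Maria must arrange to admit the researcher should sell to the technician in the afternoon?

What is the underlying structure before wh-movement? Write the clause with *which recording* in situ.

The filler 'which recording' is interpreted as the direct object of 'sell'. It moves to the left edge, and the trace sits right after 'sell':
Which recording should Jonas suspect that Maria must arrange to admit the researcher should sell ___ to the technician in the afternoon?

Jonas should suspect that Maria must arrange to admit the researcher should sell which recording to the technician in the afternoon.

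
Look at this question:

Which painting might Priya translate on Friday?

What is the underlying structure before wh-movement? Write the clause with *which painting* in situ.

Priya might translate which painting on Friday.

The filler 'which painting' is interpreted as the direct object of 'translate'. It moves to the left edge, and the trace sits right after 'translate':
Which painting might Priya translate ___ on Friday?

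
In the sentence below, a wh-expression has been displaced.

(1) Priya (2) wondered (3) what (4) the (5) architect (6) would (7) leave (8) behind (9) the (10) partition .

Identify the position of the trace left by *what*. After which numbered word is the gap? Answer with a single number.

Before movement: The architect would leave what behind the partition.
'what' is the direct object of 'leave'. Fronting leaves a gap immediately after 'leave':
Priya wondered what the architect would leave ___ behind the partition.
'leave' is word 7.

7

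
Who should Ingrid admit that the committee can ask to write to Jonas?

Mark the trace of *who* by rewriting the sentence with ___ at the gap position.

Who should Ingrid admit that the committee can ask ___ to write to Jonas?

Before movement: Ingrid should admit that the committee can ask who to write to Jonas.
The filler 'who' is interpreted as the direct object of 'ask'. The gap is right after 'ask'.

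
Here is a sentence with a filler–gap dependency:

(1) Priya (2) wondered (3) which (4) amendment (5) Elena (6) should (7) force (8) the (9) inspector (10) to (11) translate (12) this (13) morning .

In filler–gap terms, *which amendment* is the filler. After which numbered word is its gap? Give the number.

11

Pre-movement form: Elena should force the inspector to translate which amendment this morning.
'which amendment' is the direct object of 'translate'. Wh-movement fronts it, leaving a gap right after 'translate':
Priya wondered which amendment Elena should force the inspector to translate ___ this morning.
'translate' is word 11.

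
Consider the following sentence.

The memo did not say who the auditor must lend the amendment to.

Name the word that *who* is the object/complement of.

In situ: The auditor must lend the amendment to who.
'who' is the object of the preposition 'to' (recipient of 'lend'). Fronting leaves a gap immediately after 'to':
The memo did not say who the auditor must lend the amendment to ___.

to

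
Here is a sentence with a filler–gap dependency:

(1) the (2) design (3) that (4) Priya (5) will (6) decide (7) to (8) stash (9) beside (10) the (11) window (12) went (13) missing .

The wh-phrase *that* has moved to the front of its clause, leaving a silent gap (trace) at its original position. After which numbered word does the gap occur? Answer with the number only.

'that' is the direct object of 'stash'. Fronting leaves a gap immediately after 'stash':
The design that Priya will decide to stash ___ beside the window went missing.
'stash' is word 8.

8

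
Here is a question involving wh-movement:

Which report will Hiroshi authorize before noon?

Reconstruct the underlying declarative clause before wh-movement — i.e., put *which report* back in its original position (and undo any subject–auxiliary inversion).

'which report' is the direct object of 'authorize'. Fronting leaves a gap immediately after 'authorize':
Which report will Hiroshi authorize ___ before noon?

Hiroshi will authorize which report before noon.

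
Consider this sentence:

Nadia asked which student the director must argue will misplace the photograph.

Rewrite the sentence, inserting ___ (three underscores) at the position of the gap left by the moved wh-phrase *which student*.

Nadia asked which student the director must argue ___ will misplace the photograph.

In situ: The director must argue which student will misplace the photograph.
'which student' functions as the subject of the clause embedded under 'argue'. The gap is right after 'argue'.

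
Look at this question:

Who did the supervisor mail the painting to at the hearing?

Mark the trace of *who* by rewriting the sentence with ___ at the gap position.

Underlying clause: The supervisor did mail the painting to who at the hearing.
'who' is the object of the preposition 'to' (recipient of 'mail'). The gap is right after 'to'.

Who did the supervisor mail the painting to ___ at the hearing?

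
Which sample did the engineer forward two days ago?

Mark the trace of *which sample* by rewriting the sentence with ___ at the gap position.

Before movement: The engineer did forward which sample two days ago.
The filler 'which sample' is interpreted as the direct object of 'forward'. The gap is right after 'forward'.

Which sample did the engineer forward ___ two days ago?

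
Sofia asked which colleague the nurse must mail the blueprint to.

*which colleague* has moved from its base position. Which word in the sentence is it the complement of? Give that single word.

Underlying clause: The nurse must mail the blueprint to which colleague.
'which colleague' functions as the object of the preposition 'to' (recipient of 'mail'). Wh-movement fronts it, leaving a gap right after 'to':
Sofia asked which colleague the nurse must mail the blueprint to ___.

to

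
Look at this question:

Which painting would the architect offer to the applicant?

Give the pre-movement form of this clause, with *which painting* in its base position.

The architect would offer which painting to the applicant.

'which painting' is the direct object of 'offer'. It moves to the left edge, and the trace sits right after 'offer':
Which painting would the architect offer ___ to the applicant?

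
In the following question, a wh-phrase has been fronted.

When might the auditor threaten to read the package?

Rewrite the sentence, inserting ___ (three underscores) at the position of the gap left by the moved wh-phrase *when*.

When might the auditor threaten to read the package ___?

Underlying clause: The auditor might threaten to read the package when.
The filler 'when' is interpreted as the temporal adjunct. The gap is right after 'package'.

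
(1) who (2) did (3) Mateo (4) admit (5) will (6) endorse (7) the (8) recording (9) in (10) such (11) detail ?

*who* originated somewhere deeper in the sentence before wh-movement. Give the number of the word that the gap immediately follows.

4

In situ: Mateo did admit who will endorse the recording in such detail.
'who' functions as the subject of the clause embedded under 'admit'. It moves to the left edge, and the trace sits right after 'admit':
Who did Mateo admit ___ will endorse the recording in such detail?
'admit' is word 4.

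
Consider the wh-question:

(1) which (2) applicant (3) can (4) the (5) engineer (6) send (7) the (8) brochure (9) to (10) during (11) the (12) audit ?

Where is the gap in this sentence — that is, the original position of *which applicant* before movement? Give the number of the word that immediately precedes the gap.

Pre-movement form: The engineer can send the brochure to which applicant during the audit.
The filler 'which applicant' is interpreted as the object of the preposition 'to' (recipient of 'send'). It moves to the left edge, and the trace sits right after 'to':
Which applicant can the engineer send the brochure to ___ during the audit?
'to' is word 9.

9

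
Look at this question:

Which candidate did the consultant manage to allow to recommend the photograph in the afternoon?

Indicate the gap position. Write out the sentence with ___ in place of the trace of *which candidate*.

Underlying clause: The consultant did manage to allow which candidate to recommend the photograph in the afternoon.
'which candidate' is the direct object of 'allow'. The gap is right after 'allow'.

Which candidate did the consultant manage to allow ___ to recommend the photograph in the afternoon?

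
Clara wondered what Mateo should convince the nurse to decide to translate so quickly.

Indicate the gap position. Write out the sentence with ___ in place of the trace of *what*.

Before movement: Mateo should convince the nurse to decide to translate what so quickly.
'what' functions as the direct object of 'translate'. The gap is right after 'translate'.

Clara wondered what Mateo should convince the nurse to decide to translate ___ so quickly.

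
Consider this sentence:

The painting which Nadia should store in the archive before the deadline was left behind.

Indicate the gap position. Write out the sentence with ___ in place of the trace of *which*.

'which' functions as the direct object of 'store'. The gap is right after 'store'.

The painting which Nadia should store ___ in the archive before the deadline was left behind.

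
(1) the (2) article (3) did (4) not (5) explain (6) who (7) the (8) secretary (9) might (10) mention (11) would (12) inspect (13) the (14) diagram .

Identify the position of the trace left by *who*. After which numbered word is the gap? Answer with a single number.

10

Pre-movement form: The secretary might mention who would inspect the diagram.
'who' is the subject of the clause embedded under 'mention'. Fronting leaves a gap immediately after 'mention':
The article did not explain who the secretary might mention ___ would inspect the diagram.
'mention' is word 10.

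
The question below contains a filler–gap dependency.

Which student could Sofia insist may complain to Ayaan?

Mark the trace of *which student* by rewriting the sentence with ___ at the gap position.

Which student could Sofia insist ___ may complain to Ayaan?

Underlying clause: Sofia could insist which student may complain to Ayaan.
'which student' functions as the subject of the clause embedded under 'insist'. The gap is right after 'insist'.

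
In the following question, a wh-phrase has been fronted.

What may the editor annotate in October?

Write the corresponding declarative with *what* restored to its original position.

'what' is the direct object of 'annotate'. Fronting leaves a gap immediately after 'annotate':
What may the editor annotate ___ in October?

The editor may annotate what in October.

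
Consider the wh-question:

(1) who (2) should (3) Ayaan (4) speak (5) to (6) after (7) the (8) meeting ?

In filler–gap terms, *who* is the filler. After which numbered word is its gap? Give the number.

5

Before movement: Ayaan should speak to who after the meeting.
'who' functions as the object of the preposition 'to'. It moves to the left edge, and the trace sits right after 'to':
Who should Ayaan speak to ___ after the meeting?
'to' is word 5.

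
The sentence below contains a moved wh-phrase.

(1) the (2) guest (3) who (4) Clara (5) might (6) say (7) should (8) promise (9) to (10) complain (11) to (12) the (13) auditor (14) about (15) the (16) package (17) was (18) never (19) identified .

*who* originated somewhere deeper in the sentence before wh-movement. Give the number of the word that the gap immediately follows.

'who' is the subject of the clause embedded under 'say'. Fronting leaves a gap immediately after 'say':
The guest who Clara might say ___ should promise to complain to the auditor about the package was never identified.
'say' is word 6.

6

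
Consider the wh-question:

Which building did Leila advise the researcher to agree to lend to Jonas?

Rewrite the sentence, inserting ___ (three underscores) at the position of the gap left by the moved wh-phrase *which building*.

Which building did Leila advise the researcher to agree to lend ___ to Jonas?

Underlying clause: Leila did advise the researcher to agree to lend which building to Jonas.
The filler 'which building' is interpreted as the direct object of 'lend'. The gap is right after 'lend'.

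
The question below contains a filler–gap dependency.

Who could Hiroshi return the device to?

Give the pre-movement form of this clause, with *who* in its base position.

Hiroshi could return the device to who.

'who' is the object of the preposition 'to' (recipient of 'return'). Wh-movement fronts it, leaving a gap right after 'to':
Who could Hiroshi return the device to ___?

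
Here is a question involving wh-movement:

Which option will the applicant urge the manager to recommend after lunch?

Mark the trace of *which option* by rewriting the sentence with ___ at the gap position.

Which option will the applicant urge the manager to recommend ___ after lunch?

Pre-movement form: The applicant will urge the manager to recommend which option after lunch.
'which option' functions as the direct object of 'recommend'. The gap is right after 'recommend'.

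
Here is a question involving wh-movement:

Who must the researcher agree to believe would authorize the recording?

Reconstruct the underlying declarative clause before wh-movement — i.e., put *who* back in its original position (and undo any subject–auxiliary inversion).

'who' is the subject of the clause embedded under 'believe'. Fronting leaves a gap immediately after 'believe':
Who must the researcher agree to believe ___ would authorize the recording?

The researcher must agree to believe who would authorize the recording.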